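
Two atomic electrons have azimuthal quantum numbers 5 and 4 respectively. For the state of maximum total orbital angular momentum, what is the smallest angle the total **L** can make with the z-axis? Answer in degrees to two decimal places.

θ_min ≈ 18.43°

By the triangle rule, |l₁ − l₂| ≤ L ≤ l₁ + l₂.
L ∈ {1, 2, 3, 4, 5, 6, 7, 8, 9}.
The maximum is L = 9, with |L_tot| = ℏ√(9·10) = 3√10 ℏ.
The minimum angle with z is arccos(9/√90) ≈ 18.43°.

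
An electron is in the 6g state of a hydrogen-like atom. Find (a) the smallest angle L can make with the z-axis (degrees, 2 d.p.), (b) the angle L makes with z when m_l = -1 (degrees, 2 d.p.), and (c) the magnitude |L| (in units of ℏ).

θ_min ≈ 26.57°; θ(m_l=-1) ≈ 102.92°; |L| = 2√5 ℏ ≈ 4.472ℏ

6g means n = 6, l = 4.
cos θ_min = 4/√20, so θ_min ≈ 26.57°.
For m_l = -1: cos θ = -1/√20, θ ≈ 102.92°.
|L| = ℏ√(4·5) = 2√5 ℏ ≈ 4.472ℏ.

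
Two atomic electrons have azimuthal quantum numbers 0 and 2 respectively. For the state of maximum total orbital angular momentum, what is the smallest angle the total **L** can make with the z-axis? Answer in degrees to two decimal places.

θ_min ≈ 35.26°

Angular momentum addition gives L = |l₁ − l₂|, …, l₁ + l₂.
So L can be 2.
The maximum is L = 2, with |L_tot| = ℏ√(2·3) = √6 ℏ.
The minimum angle with z is arccos(2/√6) ≈ 35.26°.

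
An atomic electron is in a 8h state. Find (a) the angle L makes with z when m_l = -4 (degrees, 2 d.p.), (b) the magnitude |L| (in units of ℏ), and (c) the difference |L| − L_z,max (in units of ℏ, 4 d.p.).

For 8h, l = 5.
For m_l = -4: cos θ = -4/√30, θ ≈ 136.91°.
|L| = ℏ√(5·6) = √30 ℏ ≈ 5.477ℏ.
|L| − L_z,max = (√30 − 5)ℏ ≈ 0.4772ℏ.

θ(m_l=-4) ≈ 136.91°; |L| = √30 ℏ ≈ 5.477ℏ; |L|−L_z,max ≈ 0.4772ℏ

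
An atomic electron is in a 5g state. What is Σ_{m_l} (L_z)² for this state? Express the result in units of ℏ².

Σ(L_z)² = 60 ℏ²

For 5g, l = 4.
m_l ∈ {-4, -3, -2, -1, 0, 1, 2, 3, 4}.
Summing m² from −4 to 4: Σ m_l² = 60.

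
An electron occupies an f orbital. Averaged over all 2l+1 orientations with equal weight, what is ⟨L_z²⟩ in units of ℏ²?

An f state has l = 3.
The allowed m_l values are -3, -2, -1, 0, 1, 2, 3.
Average of L_z² over 7 states: 28/7 ℏ² = 4 ℏ².

⟨L_z²⟩ = 4 ℏ²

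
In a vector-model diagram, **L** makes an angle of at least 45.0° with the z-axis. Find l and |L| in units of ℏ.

At minimum angle, m_l = l, so cos θ = l/√(l(l+1)); cos²θ = l/(l+1) = 0.5000.
l = cos²θ/sin²θ ≈ 1.
Then |L| = ℏ√(1·2) = √2 ℏ.

l = 1, |L| = √2 ℏ ≈ 1.414ℏ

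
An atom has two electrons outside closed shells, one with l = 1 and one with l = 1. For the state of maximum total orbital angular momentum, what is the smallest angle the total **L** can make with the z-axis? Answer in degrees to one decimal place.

The total orbital quantum number L ranges from |l₁ − l₂| to l₁ + l₂ in integer steps.
So L can be 0, 1, 2.
The maximum is L = 2, with |L_tot| = ℏ√(2·3) = √6 ℏ.
The minimum angle with z is arccos(2/√6) ≈ 35.3°.

θ_min ≈ 35.3°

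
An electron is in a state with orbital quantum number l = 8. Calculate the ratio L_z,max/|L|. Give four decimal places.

|L| = 6√2 ℏ ≈ 8.4853ℏ, while L_z,max = lℏ = 8ℏ.
L_z,max/|L| = 8/√72 = 0.9428.

L_z,max/|L| = 0.9428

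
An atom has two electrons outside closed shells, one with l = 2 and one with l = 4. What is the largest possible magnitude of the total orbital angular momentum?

L runs from |2 − 4| = 2 to 2 + 4 = 6.
So L can be 2, 3, 4, 5, 6.
The largest magnitude corresponds to L = 6: |L_tot| = ℏ√(6·7) = √42 ℏ.

|L_tot|_max = √42 ℏ ≈ 6.481ℏ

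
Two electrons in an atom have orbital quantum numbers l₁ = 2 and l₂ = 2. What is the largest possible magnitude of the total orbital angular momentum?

By the triangle rule, |l₁ − l₂| ≤ L ≤ l₁ + l₂.
So L can be 0, 1, 2, 3, 4.
The largest magnitude corresponds to L = 4: |L_tot| = ℏ√(4·5) = 2√5 ℏ.

|L_tot|_max = 2√5 ℏ ≈ 4.472ℏ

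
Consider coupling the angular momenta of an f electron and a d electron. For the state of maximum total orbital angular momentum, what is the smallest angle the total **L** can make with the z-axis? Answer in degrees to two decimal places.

By the triangle rule, |l₁ − l₂| ≤ L ≤ l₁ + l₂.
Allowed values: L = 1, 2, 3, 4, 5.
The maximum is L = 5, with |L_tot| = ℏ√(5·6) = √30 ℏ.
The minimum angle with z is arccos(5/√30) ≈ 24.09°.

θ_min ≈ 24.09°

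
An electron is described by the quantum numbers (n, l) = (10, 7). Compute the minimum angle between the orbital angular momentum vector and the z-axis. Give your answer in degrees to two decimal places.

|L| = √(l(l+1)) ℏ = 2√14 ℏ.
The smallest angle corresponds to the largest L_z, i.e. m_l = l = 7, giving L_z = 7ℏ.
cos θ_min = 7/√56, so θ_min ≈ 20.70°.

θ_min ≈ 20.70°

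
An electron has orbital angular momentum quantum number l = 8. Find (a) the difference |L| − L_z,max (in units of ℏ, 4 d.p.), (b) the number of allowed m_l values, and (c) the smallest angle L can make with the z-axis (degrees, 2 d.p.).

|L| − L_z,max = (6√2 − 8)ℏ ≈ 0.4853ℏ.
There are 2l+1 = 17 values of m_l.
cos θ_min = 8/√72, so θ_min ≈ 19.47°.

|L|−L_z,max ≈ 0.4853ℏ; 17 values; θ_min ≈ 19.47°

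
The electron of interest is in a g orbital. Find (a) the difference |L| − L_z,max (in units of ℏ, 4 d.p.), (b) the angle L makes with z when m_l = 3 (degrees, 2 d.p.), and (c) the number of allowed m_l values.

|L|−L_z,max ≈ 0.4721ℏ; θ(m_l=3) ≈ 47.87°; 9 values

G corresponds to l = 4.
|L| − L_z,max = (2√5 − 4)ℏ ≈ 0.4721ℏ.
For m_l = 3: cos θ = 3/√20, θ ≈ 47.87°.
There are 2l+1 = 9 values of m_l.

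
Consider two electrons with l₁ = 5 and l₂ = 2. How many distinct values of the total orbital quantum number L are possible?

L runs from |5 − 2| = 3 to 5 + 2 = 7.
Allowed values: L = 3, 4, 5, 6, 7.
That is 5 values.

5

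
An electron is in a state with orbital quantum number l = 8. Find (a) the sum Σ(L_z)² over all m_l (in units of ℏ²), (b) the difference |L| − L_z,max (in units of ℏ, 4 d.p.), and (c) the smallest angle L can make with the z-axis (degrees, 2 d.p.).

Σ(L_z)² = 408 ℏ²; |L|−L_z,max ≈ 0.4853ℏ; θ_min ≈ 19.47°

Σ m_l² = 408, so Σ(L_z)² = 408 ℏ².
|L| − L_z,max = (6√2 − 8)ℏ ≈ 0.4853ℏ.
cos θ_min = 8/√72, so θ_min ≈ 19.47°.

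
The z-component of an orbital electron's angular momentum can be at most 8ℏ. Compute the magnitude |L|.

|L| = 6√2 ℏ ≈ 8.485ℏ

The maximum L_z equals lℏ, giving l = 8.
Then |L| = ℏ√(8·9) = 6√2 ℏ.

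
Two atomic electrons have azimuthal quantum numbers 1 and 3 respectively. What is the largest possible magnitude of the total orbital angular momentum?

By the triangle rule, |l₁ − l₂| ≤ L ≤ l₁ + l₂.
L ∈ {2, 3, 4}.
The largest magnitude corresponds to L = 4: |L_tot| = ℏ√(4·5) = 2√5 ℏ.

|L_tot|_max = 2√5 ℏ ≈ 4.472ℏ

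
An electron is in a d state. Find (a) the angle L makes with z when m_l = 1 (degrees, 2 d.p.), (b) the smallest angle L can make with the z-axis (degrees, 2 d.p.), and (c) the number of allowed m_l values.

The letter d corresponds to l = 2.
For m_l = 1: cos θ = 1/√6, θ ≈ 65.91°.
cos θ_min = 2/√6, so θ_min ≈ 35.26°.
There are 2l+1 = 5 values of m_l.

θ(m_l=1) ≈ 65.91°; θ_min ≈ 35.26°; 5 values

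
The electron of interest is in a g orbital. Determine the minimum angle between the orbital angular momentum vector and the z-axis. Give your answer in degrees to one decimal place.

θ_min ≈ 26.6°

For a g orbital, l = 4.
|L| = ℏ√(l(l+1)) = 2√5 ℏ.
The smallest angle corresponds to the largest L_z, i.e. m_l = l = 4, giving L_z = 4ℏ.
cos θ_min = 4/√20, so θ_min ≈ 26.6°.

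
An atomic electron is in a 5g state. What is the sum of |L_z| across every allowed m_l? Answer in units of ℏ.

5g means n = 5, l = 4.
m_l ∈ {-4, -3, -2, -1, 0, 1, 2, 3, 4}.
Σ|m_l| = 2(1+2+…+4) = 20.

Σ|L_z| = 20 ℏ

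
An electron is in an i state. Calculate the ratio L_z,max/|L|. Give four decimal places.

L_z,max/|L| = 0.9258

For an i orbital, l = 6.
|L| = √42 ℏ ≈ 6.4807ℏ, while L_z,max = lℏ = 6ℏ.
L_z,max/|L| = 6/√42 = 0.9258.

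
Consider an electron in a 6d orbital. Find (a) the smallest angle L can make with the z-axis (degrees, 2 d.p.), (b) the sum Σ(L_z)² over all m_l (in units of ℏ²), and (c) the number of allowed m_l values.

For 6d, l = 2.
cos θ_min = 2/√6, so θ_min ≈ 35.26°.
Σ m_l² = 10, so Σ(L_z)² = 10 ℏ².
There are 2l+1 = 5 values of m_l.

θ_min ≈ 35.26°; Σ(L_z)² = 10 ℏ²; 5 values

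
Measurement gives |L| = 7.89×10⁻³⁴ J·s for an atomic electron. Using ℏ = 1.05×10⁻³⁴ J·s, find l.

l = 7

Dividing by ℏ: |L|/ℏ ≈ 7.514.
(|L|/ℏ)² = l(l+1) ≈ 56.46 ⇒ l = 7.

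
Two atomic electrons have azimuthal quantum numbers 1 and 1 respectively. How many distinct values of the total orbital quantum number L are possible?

3

L runs from |1 − 1| = 0 to 1 + 1 = 2.
So L can be 0, 1, 2.
That is 3 values.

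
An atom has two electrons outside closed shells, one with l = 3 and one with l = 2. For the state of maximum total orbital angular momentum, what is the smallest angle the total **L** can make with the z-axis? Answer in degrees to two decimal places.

Angular momentum addition gives L = |l₁ − l₂|, …, l₁ + l₂.
So L can be 1, 2, 3, 4, 5.
The maximum is L = 5, with |L_tot| = ℏ√(5·6) = √30 ℏ.
The minimum angle with z is arccos(5/√30) ≈ 24.09°.

θ_min ≈ 24.09°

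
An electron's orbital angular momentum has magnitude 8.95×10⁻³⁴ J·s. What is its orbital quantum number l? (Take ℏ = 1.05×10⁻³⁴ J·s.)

l = 8

In units of ℏ, |L| ≈ 8.524.
l(l+1) ≈ 8.524² ≈ 72.66, so l = 8.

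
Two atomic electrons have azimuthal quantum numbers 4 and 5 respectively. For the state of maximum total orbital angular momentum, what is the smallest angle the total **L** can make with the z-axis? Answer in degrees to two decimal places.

By the triangle rule, |l₁ − l₂| ≤ L ≤ l₁ + l₂.
Allowed values: L = 1, 2, 3, 4, 5, 6, 7, 8, 9.
The maximum is L = 9, with |L_tot| = ℏ√(9·10) = 3√10 ℏ.
The minimum angle with z is arccos(9/√90) ≈ 18.43°.

θ_min ≈ 18.43°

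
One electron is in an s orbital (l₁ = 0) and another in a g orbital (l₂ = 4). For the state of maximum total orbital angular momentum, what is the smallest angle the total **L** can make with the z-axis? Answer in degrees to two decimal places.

Angular momentum addition gives L = |l₁ − l₂|, …, l₁ + l₂.
So L can be 4.
The maximum is L = 4, with |L_tot| = ℏ√(4·5) = 2√5 ℏ.
The minimum angle with z is arccos(4/√20) ≈ 26.57°.

θ_min ≈ 26.57°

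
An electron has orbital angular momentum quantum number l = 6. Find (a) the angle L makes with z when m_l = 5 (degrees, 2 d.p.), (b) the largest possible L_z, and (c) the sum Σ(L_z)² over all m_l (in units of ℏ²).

θ(m_l=5) ≈ 39.51°; L_z,max = 6ℏ; Σ(L_z)² = 182 ℏ²

For m_l = 5: cos θ = 5/√42, θ ≈ 39.51°.
L_z,max = lℏ = 6ℏ.
Σ m_l² = 182, so Σ(L_z)² = 182 ℏ².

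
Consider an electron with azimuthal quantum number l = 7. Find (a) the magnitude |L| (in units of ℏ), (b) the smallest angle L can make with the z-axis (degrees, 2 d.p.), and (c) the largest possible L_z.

|L| = 2√14 ℏ ≈ 7.483ℏ; θ_min ≈ 20.70°; L_z,max = 7ℏ

|L| = ℏ√(7·8) = 2√14 ℏ ≈ 7.483ℏ.
cos θ_min = 7/√56, so θ_min ≈ 20.70°.
L_z,max = lℏ = 7ℏ.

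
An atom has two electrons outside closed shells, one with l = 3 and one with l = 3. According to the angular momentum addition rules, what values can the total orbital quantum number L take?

L = 0, 1, 2, 3, 4, 5, 6

L runs from |3 − 3| = 0 to 3 + 3 = 6.
L ∈ {0, 1, 2, 3, 4, 5, 6}.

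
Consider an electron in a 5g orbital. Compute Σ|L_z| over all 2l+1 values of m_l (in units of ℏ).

The 5g subshell has l = 4.
m_l runs from −4 to 4, i.e. {-4, -3, -2, -1, 0, 1, 2, 3, 4}.
Σ|m_l| = l(l+1) = 20.

Σ|L_z| = 20 ℏ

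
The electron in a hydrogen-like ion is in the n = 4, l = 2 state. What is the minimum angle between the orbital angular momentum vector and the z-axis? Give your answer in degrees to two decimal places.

θ_min ≈ 35.26°

|L|² = l(l+1)ℏ² = 6ℏ², so |L| = √6 ℏ.
The smallest angle corresponds to the largest L_z, i.e. m_l = l = 2, giving L_z = 2ℏ.
cos θ_min = 2/√6, so θ_min ≈ 35.26°.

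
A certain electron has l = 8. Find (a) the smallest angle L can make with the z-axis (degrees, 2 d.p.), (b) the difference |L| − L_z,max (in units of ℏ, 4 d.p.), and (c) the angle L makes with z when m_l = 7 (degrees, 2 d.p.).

cos θ_min = 8/√72, so θ_min ≈ 19.47°.
|L| − L_z,max = (6√2 − 8)ℏ ≈ 0.4853ℏ.
For m_l = 7: cos θ = 7/√72, θ ≈ 34.42°.

θ_min ≈ 19.47°; |L|−L_z,max ≈ 0.4853ℏ; θ(m_l=7) ≈ 34.42°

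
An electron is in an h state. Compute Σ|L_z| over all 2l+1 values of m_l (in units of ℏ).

For an h orbital, l = 5.
m_l ∈ {-5, -4, -3, -2, -1, 0, 1, 2, 3, 4, 5}.
Σ|m_l| = 2·5(5+1)/2 = 30.

Σ|L_z| = 30 ℏ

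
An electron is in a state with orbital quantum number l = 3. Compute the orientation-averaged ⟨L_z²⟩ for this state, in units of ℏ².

m_l ∈ {-3, -2, -1, 0, 1, 2, 3}.
⟨L_z²⟩ = ℏ²·(Σ m_l²)/(2l+1) = ℏ²·28/7 = 4ℏ².

⟨L_z²⟩ = 4 ℏ²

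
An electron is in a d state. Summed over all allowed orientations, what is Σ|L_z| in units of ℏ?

Σ|L_z| = 6 ℏ

A d state has l = 2.
m_l runs from −2 to 2, i.e. {-2, -1, 0, 1, 2}.
Σ|m_l| = l(l+1) = 6.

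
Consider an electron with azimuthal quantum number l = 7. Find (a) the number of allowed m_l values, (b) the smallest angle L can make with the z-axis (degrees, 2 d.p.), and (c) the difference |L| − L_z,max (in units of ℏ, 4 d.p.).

There are 2l+1 = 15 values of m_l.
cos θ_min = 7/√56, so θ_min ≈ 20.70°.
|L| − L_z,max = (2√14 − 7)ℏ ≈ 0.4833ℏ.

15 values; θ_min ≈ 20.70°; |L|−L_z,max ≈ 0.4833ℏ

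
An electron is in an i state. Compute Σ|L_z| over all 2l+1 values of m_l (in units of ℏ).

For an i orbital, l = 6.
m_l ∈ {-6, -5, -4, -3, -2, -1, 0, 1, 2, 3, 4, 5, 6}.
Σ|m_l| = 2(1+2+…+6) = 42.

Σ|L_z| = 42 ℏ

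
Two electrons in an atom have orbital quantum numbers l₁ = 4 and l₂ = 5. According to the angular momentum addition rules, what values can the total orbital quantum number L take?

By the triangle rule, |l₁ − l₂| ≤ L ≤ l₁ + l₂.
Allowed values: L = 1, 2, 3, 4, 5, 6, 7, 8, 9.

L = 1, 2, 3, 4, 5, 6, 7, 8, 9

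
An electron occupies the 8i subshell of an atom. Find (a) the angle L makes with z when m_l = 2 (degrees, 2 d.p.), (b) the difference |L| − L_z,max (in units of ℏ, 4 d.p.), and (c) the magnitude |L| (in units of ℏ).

The 8i subshell has l = 6.
For m_l = 2: cos θ = 2/√42, θ ≈ 72.02°.
|L| − L_z,max = (√42 − 6)ℏ ≈ 0.4807ℏ.
|L| = ℏ√(6·7) = √42 ℏ ≈ 6.481ℏ.

θ(m_l=2) ≈ 72.02°; |L|−L_z,max ≈ 0.4807ℏ; |L| = √42 ℏ ≈ 6.481ℏ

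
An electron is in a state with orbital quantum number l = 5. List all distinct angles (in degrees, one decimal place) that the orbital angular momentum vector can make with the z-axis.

θ ∈ {24.1°, 43.1°, 56.8°, 68.6°, 79.5°, 90.0°, 100.5°, 111.4°, 123.2°, 136.9°, 155.9°}

|L| = ℏ√(l(l+1)) = √30 ℏ.
cos θ = m_l/√30 for each m_l ∈ {-5, -4, -3, -2, -1, 0, 1, 2, 3, 4, 5}.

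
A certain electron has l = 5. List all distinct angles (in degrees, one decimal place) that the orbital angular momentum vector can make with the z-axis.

|L| = √(l(l+1)) ℏ = √30 ℏ.
cos θ = m_l/√30 for each m_l ∈ {-5, -4, -3, -2, -1, 0, 1, 2, 3, 4, 5}.

θ ∈ {24.1°, 43.1°, 56.8°, 68.6°, 79.5°, 90.0°, 100.5°, 111.4°, 123.2°, 136.9°, 155.9°}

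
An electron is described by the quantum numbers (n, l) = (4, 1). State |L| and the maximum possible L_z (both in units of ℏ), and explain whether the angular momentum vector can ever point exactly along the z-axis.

|L| = √2 ℏ ≈ 1.4142ℏ, while L_z,max = lℏ = 1ℏ.
Since |L| > L_z,max, the vector can never point exactly along z; the closest it comes is θ_min = arccos(1/√2) ≈ 45.0°.

No: L_z,max = 1ℏ < |L| = √2 ℏ ≈ 1.414ℏ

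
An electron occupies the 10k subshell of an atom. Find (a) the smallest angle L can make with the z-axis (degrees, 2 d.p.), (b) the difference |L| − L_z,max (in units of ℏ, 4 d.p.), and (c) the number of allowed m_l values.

For 10k, l = 7.
cos θ_min = 7/√56, so θ_min ≈ 20.70°.
|L| − L_z,max = (2√14 − 7)ℏ ≈ 0.4833ℏ.
There are 2l+1 = 15 values of m_l.

θ_min ≈ 20.70°; |L|−L_z,max ≈ 0.4833ℏ; 15 values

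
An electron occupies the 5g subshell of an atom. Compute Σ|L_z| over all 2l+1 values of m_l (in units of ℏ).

Σ|L_z| = 20 ℏ

5g means n = 5, l = 4.
m_l runs from −4 to 4, i.e. {-4, -3, -2, -1, 0, 1, 2, 3, 4}.
Σ|m_l| = 2·4(4+1)/2 = 20.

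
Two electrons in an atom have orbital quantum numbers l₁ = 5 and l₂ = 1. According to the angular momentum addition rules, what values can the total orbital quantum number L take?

L runs from |5 − 1| = 4 to 5 + 1 = 6.
Allowed values: L = 4, 5, 6.

L = 4, 5, 6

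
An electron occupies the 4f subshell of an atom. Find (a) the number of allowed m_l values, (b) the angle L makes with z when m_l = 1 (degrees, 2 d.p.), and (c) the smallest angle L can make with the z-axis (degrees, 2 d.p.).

7 values; θ(m_l=1) ≈ 73.22°; θ_min ≈ 30.00°

4f means n = 4, l = 3.
There are 2l+1 = 7 values of m_l.
For m_l = 1: cos θ = 1/√12, θ ≈ 73.22°.
cos θ_min = 3/√12, so θ_min ≈ 30.00°.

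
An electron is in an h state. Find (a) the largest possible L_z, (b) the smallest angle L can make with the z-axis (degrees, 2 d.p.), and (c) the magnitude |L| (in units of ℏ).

L_z,max = 5ℏ; θ_min ≈ 24.09°; |L| = √30 ℏ ≈ 5.477ℏ

The letter h corresponds to l = 5.
L_z,max = lℏ = 5ℏ.
cos θ_min = 5/√30, so θ_min ≈ 24.09°.
|L| = ℏ√(5·6) = √30 ℏ ≈ 5.477ℏ.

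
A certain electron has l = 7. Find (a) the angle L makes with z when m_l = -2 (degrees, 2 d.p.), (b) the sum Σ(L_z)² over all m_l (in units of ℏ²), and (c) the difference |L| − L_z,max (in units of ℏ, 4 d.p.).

For m_l = -2: cos θ = -2/√56, θ ≈ 105.50°.
Σ m_l² = 280, so Σ(L_z)² = 280 ℏ².
|L| − L_z,max = (2√14 − 7)ℏ ≈ 0.4833ℏ.

θ(m_l=-2) ≈ 105.50°; Σ(L_z)² = 280 ℏ²; |L|−L_z,max ≈ 0.4833ℏ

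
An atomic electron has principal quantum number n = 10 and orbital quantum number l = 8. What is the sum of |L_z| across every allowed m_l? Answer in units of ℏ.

m_l runs from −8 to 8, i.e. {-8, -7, -6, -5, -4, -3, -2, -1, 0, 1, 2, 3, 4, 5, 6, 7, 8}.
Σ|m_l| = 2·8(8+1)/2 = 72.

Σ|L_z| = 72 ℏ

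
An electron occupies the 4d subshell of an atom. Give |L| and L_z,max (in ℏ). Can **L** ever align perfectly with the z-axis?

No: L_z,max = 2ℏ < |L| = √6 ℏ ≈ 2.449ℏ

For 4d, l = 2.
|L| = √6 ℏ ≈ 2.4495ℏ, while L_z,max = lℏ = 2ℏ.
Since |L| > L_z,max, the vector can never point exactly along z; the closest it comes is θ_min = arccos(2/√6) ≈ 35.3°.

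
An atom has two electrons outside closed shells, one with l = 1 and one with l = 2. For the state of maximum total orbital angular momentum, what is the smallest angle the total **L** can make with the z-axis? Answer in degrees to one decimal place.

By the triangle rule, |l₁ − l₂| ≤ L ≤ l₁ + l₂.
Allowed values: L = 1, 2, 3.
The maximum is L = 3, with |L_tot| = ℏ√(3·4) = 2√3 ℏ.
The minimum angle with z is arccos(3/√12) ≈ 30.0°.

θ_min ≈ 30.0°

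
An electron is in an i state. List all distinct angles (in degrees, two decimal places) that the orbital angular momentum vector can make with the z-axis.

The letter i corresponds to l = 6.
|L|² = l(l+1)ℏ² = 42ℏ², so |L| = √42 ℏ.
cos θ = m_l/√42 for each m_l ∈ {-6, -5, -4, -3, -2, -1, 0, 1, 2, 3, 4, 5, 6}.

θ ∈ {22.21°, 39.51°, 51.89°, 62.42°, 72.02°, 81.12°, 90.00°, 98.88°, 107.98°, 117.58°, 128.11°, 140.49°, 157.79°}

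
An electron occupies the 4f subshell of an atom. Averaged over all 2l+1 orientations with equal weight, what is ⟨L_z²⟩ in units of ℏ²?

⟨L_z²⟩ = 4 ℏ²

4f means n = 4, l = 3.
m_l ∈ {-3, -2, -1, 0, 1, 2, 3}.
Average of L_z² over 7 states: 28/7 ℏ² = 4 ℏ².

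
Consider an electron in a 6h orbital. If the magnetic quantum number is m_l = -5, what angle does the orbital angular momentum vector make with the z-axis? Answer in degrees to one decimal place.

The 6h subshell has l = 5.
|L| = √(l(l+1)) ℏ = √30 ℏ.
L_z = m_l ℏ = −5ℏ.
cos θ = L_z/|L| = -5/√30, so θ ≈ 155.9°.

θ ≈ 155.9°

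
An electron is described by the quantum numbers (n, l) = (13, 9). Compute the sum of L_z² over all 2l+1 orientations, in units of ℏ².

m_l runs from −9 to 9, i.e. {-9, -8, -7, -6, -5, -4, -3, -2, -1, 0, 1, 2, 3, 4, 5, 6, 7, 8, 9}.
Summing m² from −9 to 9: Σ m_l² = 570.

Σ(L_z)² = 570 ℏ²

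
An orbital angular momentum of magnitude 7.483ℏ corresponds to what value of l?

|L| = ℏ√(l(l+1)), so l(l+1) = 56.
The positive root is l = 7.

l = 7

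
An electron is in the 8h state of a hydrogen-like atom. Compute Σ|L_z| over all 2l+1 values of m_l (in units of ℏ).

8h means n = 8, l = 5.
m_l ∈ {-5, -4, -3, -2, -1, 0, 1, 2, 3, 4, 5}.
Σ|m_l| = 2(1+2+…+5) = 30.

Σ|L_z| = 30 ℏ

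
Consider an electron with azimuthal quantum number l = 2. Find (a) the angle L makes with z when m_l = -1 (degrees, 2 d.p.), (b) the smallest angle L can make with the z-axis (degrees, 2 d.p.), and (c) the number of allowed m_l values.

θ(m_l=-1) ≈ 114.09°; θ_min ≈ 35.26°; 5 values

For m_l = -1: cos θ = -1/√6, θ ≈ 114.09°.
cos θ_min = 2/√6, so θ_min ≈ 35.26°.
There are 2l+1 = 5 values of m_l.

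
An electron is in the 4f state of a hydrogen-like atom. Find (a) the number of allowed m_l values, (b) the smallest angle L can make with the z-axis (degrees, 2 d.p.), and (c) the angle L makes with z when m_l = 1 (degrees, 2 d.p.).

For 4f, l = 3.
There are 2l+1 = 7 values of m_l.
cos θ_min = 3/√12, so θ_min ≈ 30.00°.
For m_l = 1: cos θ = 1/√12, θ ≈ 73.22°.

7 values; θ_min ≈ 30.00°; θ(m_l=1) ≈ 73.22°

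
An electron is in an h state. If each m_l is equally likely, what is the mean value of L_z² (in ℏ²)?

⟨L_z²⟩ = 10 ℏ²

H corresponds to l = 5.
m_l runs from −5 to 5, i.e. {-5, -4, -3, -2, -1, 0, 1, 2, 3, 4, 5}.
Average of L_z² over 11 states: 110/11 ℏ² = 10 ℏ².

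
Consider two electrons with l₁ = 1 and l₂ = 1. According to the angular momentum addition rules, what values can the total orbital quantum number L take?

Angular momentum addition gives L = |l₁ − l₂|, …, l₁ + l₂.
L ∈ {0, 1, 2}.

L = 0, 1, 2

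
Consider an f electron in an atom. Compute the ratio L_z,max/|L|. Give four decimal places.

For an f orbital, l = 3.
|L| = 2√3 ℏ ≈ 3.4641ℏ, while L_z,max = lℏ = 3ℏ.
L_z,max/|L| = 3/√12 = 0.8660.

L_z,max/|L| = 0.8660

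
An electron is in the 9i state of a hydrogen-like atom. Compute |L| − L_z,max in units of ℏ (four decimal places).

|L| − L_z,max ≈ 0.4807ℏ

9i means n = 9, l = 6.
|L| = √42 ℏ ≈ 6.4807ℏ, while L_z,max = lℏ = 6ℏ.
The difference is (√42 − 6)ℏ ≈ 0.4807ℏ.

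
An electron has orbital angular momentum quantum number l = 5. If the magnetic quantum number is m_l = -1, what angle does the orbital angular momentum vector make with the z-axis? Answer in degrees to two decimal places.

θ ≈ 100.52°

|L|² = l(l+1)ℏ² = 30ℏ², so |L| = √30 ℏ.
L_z = m_l ℏ = −1ℏ.
cos θ = L_z/|L| = -1/√30, so θ ≈ 100.52°.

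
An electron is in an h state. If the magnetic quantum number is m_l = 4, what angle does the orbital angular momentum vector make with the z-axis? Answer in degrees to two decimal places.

θ ≈ 43.09°

An h state has l = 5.
|L| = ℏ√(l(l+1)) = √30 ℏ.
L_z = m_l ℏ = 4ℏ.
cos θ = L_z/|L| = 4/√30, so θ ≈ 43.09°.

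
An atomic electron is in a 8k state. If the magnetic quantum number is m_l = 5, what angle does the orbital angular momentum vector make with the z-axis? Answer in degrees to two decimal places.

θ ≈ 48.08°

8k means n = 8, l = 7.
|L|² = l(l+1)ℏ² = 56ℏ², so |L| = 2√14 ℏ.
L_z = m_l ℏ = 5ℏ.
cos θ = L_z/|L| = 5/√56, so θ ≈ 48.08°.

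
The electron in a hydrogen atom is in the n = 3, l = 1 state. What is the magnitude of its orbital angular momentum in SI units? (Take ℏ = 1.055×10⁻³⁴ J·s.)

|L| = 1.492×10⁻³⁴ J·s

|L| = ℏ√(l(l+1)) = ℏ√(1·2) = √2 ℏ
Numerically, |L| = 1.414 × (1.055×10⁻³⁴ J·s) = 1.492×10⁻³⁴ J·s.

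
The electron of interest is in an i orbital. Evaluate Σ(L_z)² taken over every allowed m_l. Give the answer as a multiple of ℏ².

For an i orbital, l = 6.
m_l ∈ {-6, -5, -4, -3, -2, -1, 0, 1, 2, 3, 4, 5, 6}.
Σ m_l² = l(l+1)(2l+1)/3 = 6·7·13/3 = 182.

Σ(L_z)² = 182 ℏ²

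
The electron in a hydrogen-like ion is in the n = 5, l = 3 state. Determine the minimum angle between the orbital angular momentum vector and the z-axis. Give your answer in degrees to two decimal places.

θ_min ≈ 30.00°

|L|² = l(l+1)ℏ² = 12ℏ², so |L| = 2√3 ℏ.
The smallest angle corresponds to the largest L_z, i.e. m_l = l = 3, giving L_z = 3ℏ.
cos θ_min = 3/√12, so θ_min ≈ 30.00°.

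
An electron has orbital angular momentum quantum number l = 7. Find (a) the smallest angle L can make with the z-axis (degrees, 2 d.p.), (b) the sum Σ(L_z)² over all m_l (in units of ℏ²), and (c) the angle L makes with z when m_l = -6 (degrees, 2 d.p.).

θ_min ≈ 20.70°; Σ(L_z)² = 280 ℏ²; θ(m_l=-6) ≈ 143.30°

cos θ_min = 7/√56, so θ_min ≈ 20.70°.
Σ m_l² = 280, so Σ(L_z)² = 280 ℏ².
For m_l = -6: cos θ = -6/√56, θ ≈ 143.30°.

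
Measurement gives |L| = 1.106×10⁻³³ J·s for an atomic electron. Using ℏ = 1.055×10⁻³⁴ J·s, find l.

l = 10

In units of ℏ, |L| ≈ 10.483.
Set l(l+1) = 109.90; the integer solution is l = 10.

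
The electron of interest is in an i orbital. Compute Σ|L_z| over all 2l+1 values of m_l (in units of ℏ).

An i state has l = 6.
m_l runs from −6 to 6, i.e. {-6, -5, -4, -3, -2, -1, 0, 1, 2, 3, 4, 5, 6}.
Σ|m_l| = 2(1+2+…+6) = 42.

Σ|L_z| = 42 ℏ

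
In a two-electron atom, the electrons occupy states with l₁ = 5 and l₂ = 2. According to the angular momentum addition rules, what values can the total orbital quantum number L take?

L = 3, 4, 5, 6, 7

The total orbital quantum number L ranges from |l₁ − l₂| to l₁ + l₂ in integer steps.
Allowed values: L = 3, 4, 5, 6, 7.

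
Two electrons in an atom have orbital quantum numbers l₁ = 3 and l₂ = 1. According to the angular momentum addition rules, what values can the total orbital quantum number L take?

L = 2, 3, 4

L runs from |3 − 1| = 2 to 3 + 1 = 4.
Allowed values: L = 2, 3, 4.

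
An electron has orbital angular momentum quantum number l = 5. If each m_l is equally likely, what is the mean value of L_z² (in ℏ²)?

m_l runs from −5 to 5, i.e. {-5, -4, -3, -2, -1, 0, 1, 2, 3, 4, 5}.
⟨L_z²⟩ = ℏ²·(Σ m_l²)/(2l+1) = ℏ²·110/11 = 10ℏ².

⟨L_z²⟩ = 10 ℏ²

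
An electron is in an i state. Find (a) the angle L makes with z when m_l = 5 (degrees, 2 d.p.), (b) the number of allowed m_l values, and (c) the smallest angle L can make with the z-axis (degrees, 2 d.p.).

For an i orbital, l = 6.
For m_l = 5: cos θ = 5/√42, θ ≈ 39.51°.
There are 2l+1 = 13 values of m_l.
cos θ_min = 6/√42, so θ_min ≈ 22.21°.

θ(m_l=5) ≈ 39.51°; 13 values; θ_min ≈ 22.21°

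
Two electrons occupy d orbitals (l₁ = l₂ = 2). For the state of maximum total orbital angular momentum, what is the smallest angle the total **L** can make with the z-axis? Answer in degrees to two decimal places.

θ_min ≈ 26.57°

Angular momentum addition gives L = |l₁ − l₂|, …, l₁ + l₂.
L ∈ {0, 1, 2, 3, 4}.
The maximum is L = 4, with |L_tot| = ℏ√(4·5) = 2√5 ℏ.
The minimum angle with z is arccos(4/√20) ≈ 26.57°.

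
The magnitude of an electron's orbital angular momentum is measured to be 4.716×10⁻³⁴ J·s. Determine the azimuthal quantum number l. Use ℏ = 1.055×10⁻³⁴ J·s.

l = 4

Dividing by ℏ: |L|/ℏ ≈ 4.470.
(|L|/ℏ)² = l(l+1) ≈ 19.98 ⇒ l = 4.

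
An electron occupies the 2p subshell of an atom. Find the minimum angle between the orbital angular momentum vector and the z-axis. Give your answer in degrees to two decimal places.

θ_min ≈ 45.00°

2p means n = 2, l = 1.
|L| = √(l(l+1)) ℏ = √2 ℏ.
The smallest angle corresponds to the largest L_z, i.e. m_l = l = 1, giving L_z = 1ℏ.
cos θ_min = 1/√2, so θ_min ≈ 45.00°.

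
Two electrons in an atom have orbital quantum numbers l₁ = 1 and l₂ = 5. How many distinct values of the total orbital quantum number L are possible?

3

The total orbital quantum number L ranges from |l₁ − l₂| to l₁ + l₂ in integer steps.
Allowed values: L = 4, 5, 6.
That is 3 values.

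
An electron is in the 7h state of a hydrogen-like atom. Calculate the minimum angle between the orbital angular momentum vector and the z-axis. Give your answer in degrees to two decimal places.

7h means n = 7, l = 5.
|L| = √(l(l+1)) ℏ = √30 ℏ.
The smallest angle corresponds to the largest L_z, i.e. m_l = l = 5, giving L_z = 5ℏ.
cos θ_min = 5/√30, so θ_min ≈ 24.09°.

θ_min ≈ 24.09°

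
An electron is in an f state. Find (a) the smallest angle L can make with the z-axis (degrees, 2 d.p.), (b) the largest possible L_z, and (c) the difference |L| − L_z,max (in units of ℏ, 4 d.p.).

The letter f corresponds to l = 3.
cos θ_min = 3/√12, so θ_min ≈ 30.00°.
L_z,max = lℏ = 3ℏ.
|L| − L_z,max = (2√3 − 3)ℏ ≈ 0.4641ℏ.

θ_min ≈ 30.00°; L_z,max = 3ℏ; |L|−L_z,max ≈ 0.4641ℏ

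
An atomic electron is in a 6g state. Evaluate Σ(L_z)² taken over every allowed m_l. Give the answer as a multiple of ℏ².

The 6g subshell has l = 4.
m_l runs from −4 to 4, i.e. {-4, -3, -2, -1, 0, 1, 2, 3, 4}.
Σ m_l² = l(l+1)(2l+1)/3 = 4·5·9/3 = 60.

Σ(L_z)² = 60 ℏ²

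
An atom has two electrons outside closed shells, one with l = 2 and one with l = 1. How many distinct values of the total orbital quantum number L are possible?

By the triangle rule, |l₁ − l₂| ≤ L ≤ l₁ + l₂.
L ∈ {1, 2, 3}.
That is 3 values.

3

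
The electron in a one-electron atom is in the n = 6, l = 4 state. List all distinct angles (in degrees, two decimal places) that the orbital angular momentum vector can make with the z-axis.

θ ∈ {26.57°, 47.87°, 63.43°, 77.08°, 90.00°, 102.92°, 116.57°, 132.13°, 153.43°}

|L| = ℏ√(l(l+1)) = 2√5 ℏ.
cos θ = m_l/√20 for each m_l ∈ {-4, -3, -2, -1, 0, 1, 2, 3, 4}.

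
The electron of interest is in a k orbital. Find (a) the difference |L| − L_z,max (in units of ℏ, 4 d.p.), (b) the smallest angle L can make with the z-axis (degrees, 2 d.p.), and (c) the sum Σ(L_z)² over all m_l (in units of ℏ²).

For a k orbital, l = 7.
|L| − L_z,max = (2√14 − 7)ℏ ≈ 0.4833ℏ.
cos θ_min = 7/√56, so θ_min ≈ 20.70°.
Σ m_l² = 280, so Σ(L_z)² = 280 ℏ².

|L|−L_z,max ≈ 0.4833ℏ; θ_min ≈ 20.70°; Σ(L_z)² = 280 ℏ²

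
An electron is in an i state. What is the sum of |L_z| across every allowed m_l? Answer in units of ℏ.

For an i orbital, l = 6.
m_l ∈ {-6, -5, -4, -3, -2, -1, 0, 1, 2, 3, 4, 5, 6}.
Σ|m_l| = 2·6(6+1)/2 = 42.

Σ|L_z| = 42 ℏ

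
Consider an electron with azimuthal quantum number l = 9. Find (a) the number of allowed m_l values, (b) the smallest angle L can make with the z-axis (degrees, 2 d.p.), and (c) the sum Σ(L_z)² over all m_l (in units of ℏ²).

There are 2l+1 = 19 values of m_l.
cos θ_min = 9/√90, so θ_min ≈ 18.43°.
Σ m_l² = 570, so Σ(L_z)² = 570 ℏ².

19 values; θ_min ≈ 18.43°; Σ(L_z)² = 570 ℏ²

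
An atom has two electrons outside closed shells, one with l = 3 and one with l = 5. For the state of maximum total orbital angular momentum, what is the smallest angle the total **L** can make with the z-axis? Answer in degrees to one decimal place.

L runs from |3 − 5| = 2 to 3 + 5 = 8.
So L can be 2, 3, 4, 5, 6, 7, 8.
The maximum is L = 8, with |L_tot| = ℏ√(8·9) = 6√2 ℏ.
The minimum angle with z is arccos(8/√72) ≈ 19.5°.

θ_min ≈ 19.5°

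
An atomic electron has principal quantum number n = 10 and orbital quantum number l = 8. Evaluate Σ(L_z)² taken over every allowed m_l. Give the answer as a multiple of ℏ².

m_l runs from −8 to 8, i.e. {-8, -7, -6, -5, -4, -3, -2, -1, 0, 1, 2, 3, 4, 5, 6, 7, 8}.
Summing m² from −8 to 8: Σ m_l² = 408.

Σ(L_z)² = 408 ℏ²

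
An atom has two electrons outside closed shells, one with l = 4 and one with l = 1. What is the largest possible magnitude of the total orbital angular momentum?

|L_tot|_max = √30 ℏ ≈ 5.477ℏ

By the triangle rule, |l₁ − l₂| ≤ L ≤ l₁ + l₂.
Allowed values: L = 3, 4, 5.
The largest magnitude corresponds to L = 5: |L_tot| = ℏ√(5·6) = √30 ℏ.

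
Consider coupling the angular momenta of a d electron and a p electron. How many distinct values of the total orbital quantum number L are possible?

3

By the triangle rule, |l₁ − l₂| ≤ L ≤ l₁ + l₂.
Allowed values: L = 1, 2, 3.
That is 3 values.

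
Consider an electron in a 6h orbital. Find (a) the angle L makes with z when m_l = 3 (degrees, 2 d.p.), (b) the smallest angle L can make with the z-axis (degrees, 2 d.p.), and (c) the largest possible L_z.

θ(m_l=3) ≈ 56.79°; θ_min ≈ 24.09°; L_z,max = 5ℏ

6h means n = 6, l = 5.
For m_l = 3: cos θ = 3/√30, θ ≈ 56.79°.
cos θ_min = 5/√30, so θ_min ≈ 24.09°.
L_z,max = lℏ = 5ℏ.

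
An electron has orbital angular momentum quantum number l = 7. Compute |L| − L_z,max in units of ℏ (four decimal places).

|L| = 2√14 ℏ ≈ 7.4833ℏ, while L_z,max = lℏ = 7ℏ.
The difference is (2√14 − 7)ℏ ≈ 0.4833ℏ.

|L| − L_z,max ≈ 0.4833ℏ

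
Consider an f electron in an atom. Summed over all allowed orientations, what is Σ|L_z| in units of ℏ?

The letter f corresponds to l = 3.
m_l ∈ {-3, -2, -1, 0, 1, 2, 3}.
Σ|m_l| = 2(1+2+…+3) = 12.

Σ|L_z| = 12 ℏ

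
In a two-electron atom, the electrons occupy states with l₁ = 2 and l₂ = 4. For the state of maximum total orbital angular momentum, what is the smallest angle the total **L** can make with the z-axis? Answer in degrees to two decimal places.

θ_min ≈ 22.21°

By the triangle rule, |l₁ − l₂| ≤ L ≤ l₁ + l₂.
So L can be 2, 3, 4, 5, 6.
The maximum is L = 6, with |L_tot| = ℏ√(6·7) = √42 ℏ.
The minimum angle with z is arccos(6/√42) ≈ 22.21°.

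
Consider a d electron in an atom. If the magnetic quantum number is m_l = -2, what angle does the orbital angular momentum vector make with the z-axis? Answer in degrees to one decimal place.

For a d orbital, l = 2.
|L|² = l(l+1)ℏ² = 6ℏ², so |L| = √6 ℏ.
L_z = m_l ℏ = −2ℏ.
cos θ = L_z/|L| = -2/√6, so θ ≈ 144.7°.

θ ≈ 144.7°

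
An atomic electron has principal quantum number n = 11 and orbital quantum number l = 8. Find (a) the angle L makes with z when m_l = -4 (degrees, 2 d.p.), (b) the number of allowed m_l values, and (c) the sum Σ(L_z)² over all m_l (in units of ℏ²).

θ(m_l=-4) ≈ 118.13°; 17 values; Σ(L_z)² = 408 ℏ²

For m_l = -4: cos θ = -4/√72, θ ≈ 118.13°.
There are 2l+1 = 17 values of m_l.
Σ m_l² = 408, so Σ(L_z)² = 408 ℏ².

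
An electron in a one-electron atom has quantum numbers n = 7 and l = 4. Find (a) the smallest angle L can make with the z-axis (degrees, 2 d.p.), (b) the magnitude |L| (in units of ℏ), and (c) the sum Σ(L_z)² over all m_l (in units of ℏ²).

θ_min ≈ 26.57°; |L| = 2√5 ℏ ≈ 4.472ℏ; Σ(L_z)² = 60 ℏ²

cos θ_min = 4/√20, so θ_min ≈ 26.57°.
|L| = ℏ√(4·5) = 2√5 ℏ ≈ 4.472ℏ.
Σ m_l² = 60, so Σ(L_z)² = 60 ℏ².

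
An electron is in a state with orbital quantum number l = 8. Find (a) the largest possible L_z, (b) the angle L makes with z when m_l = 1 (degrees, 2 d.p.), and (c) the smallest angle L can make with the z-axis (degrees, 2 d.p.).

L_z,max = 8ℏ; θ(m_l=1) ≈ 83.23°; θ_min ≈ 19.47°

L_z,max = lℏ = 8ℏ.
For m_l = 1: cos θ = 1/√72, θ ≈ 83.23°.
cos θ_min = 8/√72, so θ_min ≈ 19.47°.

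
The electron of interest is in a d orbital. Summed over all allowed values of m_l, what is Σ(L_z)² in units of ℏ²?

For a d orbital, l = 2.
m_l runs from −2 to 2, i.e. {-2, -1, 0, 1, 2}.
Summing m² from −2 to 2: Σ m_l² = 10.

Σ(L_z)² = 10 ℏ²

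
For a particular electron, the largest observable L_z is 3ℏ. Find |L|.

The maximum L_z equals lℏ, giving l = 3.
Then |L| = ℏ√(3·4) = 2√3 ℏ.

|L| = 2√3 ℏ ≈ 3.464ℏ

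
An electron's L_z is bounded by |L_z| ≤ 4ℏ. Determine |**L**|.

|L| = 2√5 ℏ ≈ 4.472ℏ

L_z,max = lℏ, so l = 4.
Then |L| = ℏ√(4·5) = 2√5 ℏ.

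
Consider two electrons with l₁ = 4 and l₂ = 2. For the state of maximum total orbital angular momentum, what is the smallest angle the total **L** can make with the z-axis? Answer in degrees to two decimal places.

θ_min ≈ 22.21°

By the triangle rule, |l₁ − l₂| ≤ L ≤ l₁ + l₂.
Allowed values: L = 2, 3, 4, 5, 6.
The maximum is L = 6, with |L_tot| = ℏ√(6·7) = √42 ℏ.
The minimum angle with z is arccos(6/√42) ≈ 22.21°.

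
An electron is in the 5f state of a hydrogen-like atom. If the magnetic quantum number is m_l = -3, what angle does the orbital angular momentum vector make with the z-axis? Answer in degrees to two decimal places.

For 5f, l = 3.
|L| = √(l(l+1)) ℏ = 2√3 ℏ.
L_z = m_l ℏ = −3ℏ.
cos θ = L_z/|L| = -3/√12, so θ ≈ 150.00°.

θ ≈ 150.00°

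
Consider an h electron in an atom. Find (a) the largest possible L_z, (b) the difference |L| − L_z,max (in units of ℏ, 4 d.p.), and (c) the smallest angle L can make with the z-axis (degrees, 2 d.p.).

L_z,max = 5ℏ; |L|−L_z,max ≈ 0.4772ℏ; θ_min ≈ 24.09°

An h state has l = 5.
L_z,max = lℏ = 5ℏ.
|L| − L_z,max = (√30 − 5)ℏ ≈ 0.4772ℏ.
cos θ_min = 5/√30, so θ_min ≈ 24.09°.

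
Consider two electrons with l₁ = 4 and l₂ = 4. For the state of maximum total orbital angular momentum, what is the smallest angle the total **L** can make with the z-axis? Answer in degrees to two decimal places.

θ_min ≈ 19.47°

L runs from |4 − 4| = 0 to 4 + 4 = 8.
Allowed values: L = 0, 1, 2, 3, 4, 5, 6, 7, 8.
The maximum is L = 8, with |L_tot| = ℏ√(8·9) = 6√2 ℏ.
The minimum angle with z is arccos(8/√72) ≈ 19.47°.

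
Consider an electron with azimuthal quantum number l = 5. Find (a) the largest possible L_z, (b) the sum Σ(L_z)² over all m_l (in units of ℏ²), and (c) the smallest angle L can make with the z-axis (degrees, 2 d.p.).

L_z,max = 5ℏ; Σ(L_z)² = 110 ℏ²; θ_min ≈ 24.09°

L_z,max = lℏ = 5ℏ.
Σ m_l² = 110, so Σ(L_z)² = 110 ℏ².
cos θ_min = 5/√30, so θ_min ≈ 24.09°.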